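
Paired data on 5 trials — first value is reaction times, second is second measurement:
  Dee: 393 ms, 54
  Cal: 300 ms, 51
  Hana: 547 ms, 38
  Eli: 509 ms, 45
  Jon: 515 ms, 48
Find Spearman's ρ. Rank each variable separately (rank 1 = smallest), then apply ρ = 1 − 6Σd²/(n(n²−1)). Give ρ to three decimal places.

-0.800

Ranks of variable 1: 2, 1, 5, 3, 4
Ranks of variable 2: 5, 4, 1, 2, 3
d = r₁ − r₂: -3, -3, 4, 1, 1
d²: 9, 9, 16, 1, 1; Σd² = 36
ρ = 1 − 6·36/(5·24) = 1 − 216/120 = -0.800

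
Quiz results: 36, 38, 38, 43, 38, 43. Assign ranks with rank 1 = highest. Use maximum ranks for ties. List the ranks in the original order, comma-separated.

Sorted (descending): 43, 43, 38, 38, 38, 36
The 2 values of 43 occupy positions 1–2 → each gets rank 2.
The 3 values of 38 occupy positions 3–5 → each gets rank 5.

6, 5, 5, 2, 5, 2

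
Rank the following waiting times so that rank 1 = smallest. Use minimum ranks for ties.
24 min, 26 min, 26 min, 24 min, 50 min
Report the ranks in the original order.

Sorted (ascending): 24, 24, 26, 26, 50
The 2 values of 24 occupy positions 1–2 → each gets rank 1.
The 2 values of 26 occupy positions 3–4 → each gets rank 3.

1, 3, 3, 1, 5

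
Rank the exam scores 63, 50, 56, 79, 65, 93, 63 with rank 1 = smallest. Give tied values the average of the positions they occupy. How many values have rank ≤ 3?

Sorted (ascending): 50, 56, 63, 63, 65, 79, 93
The 2 values of 63 occupy positions 3–4 → average rank (3+4)/2 = 3.5.
Ranks ≤ 3: {1, 2} → 2 values.

2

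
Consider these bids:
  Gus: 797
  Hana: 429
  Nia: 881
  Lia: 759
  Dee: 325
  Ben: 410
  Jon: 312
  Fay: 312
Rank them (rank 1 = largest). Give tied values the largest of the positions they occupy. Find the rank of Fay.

Sorted (descending): 881, 797, 759, 429, 410, 325, 312, 312
The 2 values of 312 occupy positions 7–8 → each gets rank 8.
Fay has value 312 → rank 8.

8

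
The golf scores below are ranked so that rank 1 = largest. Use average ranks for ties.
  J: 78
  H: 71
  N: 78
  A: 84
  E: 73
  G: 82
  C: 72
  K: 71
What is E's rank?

5

Sorted (descending): 84, 82, 78, 78, 73, 72, 71, 71
The 2 values of 78 occupy positions 3–4 → average rank (3+4)/2 = 3.5.
The 2 values of 71 occupy positions 7–8 → average rank (7+8)/2 = 7.5.
E has value 73 → rank 5.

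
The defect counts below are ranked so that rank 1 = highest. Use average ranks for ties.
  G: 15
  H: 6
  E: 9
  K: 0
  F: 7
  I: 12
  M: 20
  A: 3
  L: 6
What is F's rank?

5

Sorted (descending): 20, 15, 12, 9, 7, 6, 6, 3, 0
The 2 values of 6 occupy positions 6–7 → average rank (6+7)/2 = 6.5.
F has value 7 → rank 5.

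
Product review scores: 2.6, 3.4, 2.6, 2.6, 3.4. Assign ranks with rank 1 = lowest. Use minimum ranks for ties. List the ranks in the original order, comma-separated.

Sorted (ascending): 2.6, 2.6, 2.6, 3.4, 3.4
The 3 values of 2.6 occupy positions 1–3 → each gets rank 1.
The 2 values of 3.4 occupy positions 4–5 → each gets rank 4.

1, 4, 1, 1, 4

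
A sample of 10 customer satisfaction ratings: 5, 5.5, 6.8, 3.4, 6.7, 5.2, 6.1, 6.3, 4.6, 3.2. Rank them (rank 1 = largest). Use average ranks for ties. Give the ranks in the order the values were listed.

7, 5, 1, 9, 2, 6, 4, 3, 8, 10

Sorted (descending): 6.8, 6.7, 6.3, 6.1, 5.5, 5.2, 5, 4.6, 3.4, 3.2
No ties — each value takes its position as its rank.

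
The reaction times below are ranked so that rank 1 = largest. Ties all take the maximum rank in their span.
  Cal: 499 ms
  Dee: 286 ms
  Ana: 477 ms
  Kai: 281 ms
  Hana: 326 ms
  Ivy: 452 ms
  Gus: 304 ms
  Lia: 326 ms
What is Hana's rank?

Sorted (descending): 499, 477, 452, 326, 326, 304, 286, 281
The 2 values of 326 occupy positions 4–5 → each gets rank 5.
Hana has value 326 ms → rank 5.

5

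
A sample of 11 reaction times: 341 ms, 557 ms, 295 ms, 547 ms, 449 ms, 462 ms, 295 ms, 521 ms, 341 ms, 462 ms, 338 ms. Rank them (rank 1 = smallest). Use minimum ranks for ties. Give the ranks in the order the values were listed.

4, 11, 1, 10, 6, 7, 1, 9, 4, 7, 3

Sorted (ascending): 295, 295, 338, 341, 341, 449, 462, 462, 521, 547, 557
The 2 values of 295 occupy positions 1–2 → each gets rank 1.
The 2 values of 341 occupy positions 4–5 → each gets rank 4.
The 2 values of 462 occupy positions 7–8 → each gets rank 7.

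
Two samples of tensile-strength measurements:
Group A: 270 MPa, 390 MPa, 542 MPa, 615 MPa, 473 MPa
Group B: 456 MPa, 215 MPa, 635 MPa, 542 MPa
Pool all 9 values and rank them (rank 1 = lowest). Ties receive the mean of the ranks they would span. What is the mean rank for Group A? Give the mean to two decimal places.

Sorted (ascending): 215, 270, 390, 456, 473, 542, 542, 615, 635
The 2 values of 542 occupy positions 6–7 → average rank (6+7)/2 = 6.5.
Group A values → pooled ranks: 270→2, 390→3, 542→6.5, 615→8, 473→5
Mean rank = (2 + 3 + 6.5 + 8 + 5) / 5 = 4.90

4.90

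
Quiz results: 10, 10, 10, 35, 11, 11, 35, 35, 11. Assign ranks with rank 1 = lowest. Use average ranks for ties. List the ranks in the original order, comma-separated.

Sorted (ascending): 10, 10, 10, 11, 11, 11, 35, 35, 35
The 3 values of 10 occupy positions 1–3 → average rank 2.
The 3 values of 11 occupy positions 4–6 → average rank 5.
The 3 values of 35 occupy positions 7–9 → average rank 8.

2, 2, 2, 8, 5, 5, 8, 8, 5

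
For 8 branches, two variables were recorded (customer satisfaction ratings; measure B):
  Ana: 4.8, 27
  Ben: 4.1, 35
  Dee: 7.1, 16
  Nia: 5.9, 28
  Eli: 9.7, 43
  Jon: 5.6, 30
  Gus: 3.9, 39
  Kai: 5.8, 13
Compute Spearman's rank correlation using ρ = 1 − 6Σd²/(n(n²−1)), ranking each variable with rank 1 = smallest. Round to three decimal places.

Ranks of variable 1: 3, 2, 7, 6, 8, 4, 1, 5
Ranks of variable 2: 3, 6, 2, 4, 8, 5, 7, 1
d = r₁ − r₂: 0, -4, 5, 2, 0, -1, -6, 4
d²: 0, 16, 25, 4, 0, 1, 36, 16; Σd² = 98
ρ = 1 − 6·98/(8·63) = 1 − 588/504 = -0.167

-0.167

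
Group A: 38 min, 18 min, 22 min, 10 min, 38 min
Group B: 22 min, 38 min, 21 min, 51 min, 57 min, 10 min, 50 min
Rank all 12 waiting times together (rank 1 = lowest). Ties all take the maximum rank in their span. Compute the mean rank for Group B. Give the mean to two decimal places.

7.71

Sorted (ascending): 10, 10, 18, 21, 22, 22, 38, 38, 38, 50, 51, 57
The 2 values of 10 occupy positions 1–2 → each gets rank 2.
The 2 values of 22 occupy positions 5–6 → each gets rank 6.
The 3 values of 38 occupy positions 7–9 → each gets rank 9.
Group B values → pooled ranks: 22→6, 38→9, 21→4, 51→11, 57→12, 10→2, 50→10
Mean rank = (6 + 9 + 4 + 11 + 12 + 2 + 10) / 7 = 7.71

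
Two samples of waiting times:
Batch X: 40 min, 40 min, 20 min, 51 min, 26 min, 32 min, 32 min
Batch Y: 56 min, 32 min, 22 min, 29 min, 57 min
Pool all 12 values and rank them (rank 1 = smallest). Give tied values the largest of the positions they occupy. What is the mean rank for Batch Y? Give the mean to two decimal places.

7.20

Sorted (ascending): 20, 22, 26, 29, 32, 32, 32, 40, 40, 51, 56, 57
The 3 values of 32 occupy positions 5–7 → each gets rank 7.
The 2 values of 40 occupy positions 8–9 → each gets rank 9.
Batch Y values → pooled ranks: 56→11, 32→7, 22→2, 29→4, 57→12
Mean rank = (11 + 7 + 2 + 4 + 12) / 5 = 7.20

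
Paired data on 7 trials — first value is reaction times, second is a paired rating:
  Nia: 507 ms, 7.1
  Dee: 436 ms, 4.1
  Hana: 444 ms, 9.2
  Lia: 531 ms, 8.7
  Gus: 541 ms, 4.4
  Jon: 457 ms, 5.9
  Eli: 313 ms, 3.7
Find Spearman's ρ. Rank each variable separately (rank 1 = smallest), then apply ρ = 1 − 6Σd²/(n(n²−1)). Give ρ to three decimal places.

Ranks of variable 1: 5, 2, 3, 6, 7, 4, 1
Ranks of variable 2: 5, 2, 7, 6, 3, 4, 1
d = r₁ − r₂: 0, 0, -4, 0, 4, 0, 0
d²: 0, 0, 16, 0, 16, 0, 0; Σd² = 32
ρ = 1 − 6·32/(7·48) = 1 − 192/336 = 0.429

0.429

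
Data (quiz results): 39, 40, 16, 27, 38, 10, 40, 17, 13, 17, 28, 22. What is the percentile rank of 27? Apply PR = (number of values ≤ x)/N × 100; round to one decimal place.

58.3

N = 12.
Strictly below 27: 6. Equal to 27: 1.
PR = 7/12 × 100 = 58.3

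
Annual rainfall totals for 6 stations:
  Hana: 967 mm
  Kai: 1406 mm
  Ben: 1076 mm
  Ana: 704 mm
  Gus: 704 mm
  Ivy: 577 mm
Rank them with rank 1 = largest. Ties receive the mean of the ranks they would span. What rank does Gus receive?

4.5

Sorted (descending): 1406, 1076, 967, 704, 704, 577
The 2 values of 704 occupy positions 4–5 → average rank (4+5)/2 = 4.5.
Gus has value 704 mm → rank 4.5.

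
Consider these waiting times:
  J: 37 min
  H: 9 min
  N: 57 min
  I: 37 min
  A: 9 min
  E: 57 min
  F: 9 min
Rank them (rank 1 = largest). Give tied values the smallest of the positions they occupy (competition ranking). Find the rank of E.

1

Sorted (descending): 57, 57, 37, 37, 9, 9, 9
The 2 values of 57 occupy positions 1–2 → each gets rank 1.
The 2 values of 37 occupy positions 3–4 → each gets rank 3.
The 3 values of 9 occupy positions 5–7 → each gets rank 5.
E has value 57 min → rank 1.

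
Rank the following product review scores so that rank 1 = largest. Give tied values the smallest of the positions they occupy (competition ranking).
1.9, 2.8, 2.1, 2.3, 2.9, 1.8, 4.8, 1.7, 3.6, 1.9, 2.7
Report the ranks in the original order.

8, 4, 7, 6, 3, 10, 1, 11, 2, 8, 5

Sorted (descending): 4.8, 3.6, 2.9, 2.8, 2.7, 2.3, 2.1, 1.9, 1.9, 1.8, 1.7
The 2 values of 1.9 occupy positions 8–9 → each gets rank 8.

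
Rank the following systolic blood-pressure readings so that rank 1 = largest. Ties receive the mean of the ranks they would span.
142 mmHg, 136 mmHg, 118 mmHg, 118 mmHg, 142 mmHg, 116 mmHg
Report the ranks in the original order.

Sorted (descending): 142, 142, 136, 118, 118, 116
The 2 values of 142 occupy positions 1–2 → average rank (1+2)/2 = 1.5.
The 2 values of 118 occupy positions 4–5 → average rank (4+5)/2 = 4.5.

1.5, 3, 4.5, 4.5, 1.5, 6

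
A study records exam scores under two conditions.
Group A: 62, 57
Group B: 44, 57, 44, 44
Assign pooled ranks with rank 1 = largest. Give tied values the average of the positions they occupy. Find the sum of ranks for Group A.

3.5

Sorted (descending): 62, 57, 57, 44, 44, 44
The 2 values of 57 occupy positions 2–3 → average rank (2+3)/2 = 2.5.
The 3 values of 44 occupy positions 4–6 → average rank 5.
Group A values → pooled ranks: 62→1, 57→2.5
Rank sum = 1 + 2.5 = 3.5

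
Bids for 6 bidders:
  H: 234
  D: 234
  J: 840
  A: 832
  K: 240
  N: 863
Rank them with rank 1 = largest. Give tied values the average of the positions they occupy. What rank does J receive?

Sorted (descending): 863, 840, 832, 240, 234, 234
The 2 values of 234 occupy positions 5–6 → average rank (5+6)/2 = 5.5.
J has value 840 → rank 2.

2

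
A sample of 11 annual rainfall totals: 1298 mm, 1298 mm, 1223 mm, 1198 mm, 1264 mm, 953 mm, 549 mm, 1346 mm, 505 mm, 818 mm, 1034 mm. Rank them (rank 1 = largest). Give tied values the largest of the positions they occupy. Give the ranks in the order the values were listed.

Sorted (descending): 1346, 1298, 1298, 1264, 1223, 1198, 1034, 953, 818, 549, 505
The 2 values of 1298 occupy positions 2–3 → each gets rank 3.

3, 3, 5, 6, 4, 8, 10, 1, 11, 9, 7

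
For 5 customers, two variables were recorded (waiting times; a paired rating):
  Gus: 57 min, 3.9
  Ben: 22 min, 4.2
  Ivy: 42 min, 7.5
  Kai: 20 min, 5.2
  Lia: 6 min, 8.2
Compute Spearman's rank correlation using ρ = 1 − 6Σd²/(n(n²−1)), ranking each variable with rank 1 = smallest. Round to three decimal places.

Ranks of variable 1: 5, 3, 4, 2, 1
Ranks of variable 2: 1, 2, 4, 3, 5
d = r₁ − r₂: 4, 1, 0, -1, -4
d²: 16, 1, 0, 1, 16; Σd² = 34
ρ = 1 − 6·34/(5·24) = 1 − 204/120 = -0.700

-0.700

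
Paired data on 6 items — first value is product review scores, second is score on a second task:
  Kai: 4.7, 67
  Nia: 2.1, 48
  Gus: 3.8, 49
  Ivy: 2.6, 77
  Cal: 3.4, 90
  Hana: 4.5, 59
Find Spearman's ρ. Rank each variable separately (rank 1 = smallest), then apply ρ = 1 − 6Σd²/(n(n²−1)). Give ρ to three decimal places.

Ranks of variable 1: 6, 1, 4, 2, 3, 5
Ranks of variable 2: 4, 1, 2, 5, 6, 3
d = r₁ − r₂: 2, 0, 2, -3, -3, 2
d²: 4, 0, 4, 9, 9, 4; Σd² = 30
ρ = 1 − 6·30/(6·35) = 1 − 180/210 = 0.143

0.143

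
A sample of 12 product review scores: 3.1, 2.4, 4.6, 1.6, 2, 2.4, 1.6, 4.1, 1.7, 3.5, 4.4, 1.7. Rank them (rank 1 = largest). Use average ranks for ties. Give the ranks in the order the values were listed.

5, 6.5, 1, 11.5, 8, 6.5, 11.5, 3, 9.5, 4, 2, 9.5

Sorted (descending): 4.6, 4.4, 4.1, 3.5, 3.1, 2.4, 2.4, 2, 1.7, 1.7, 1.6, 1.6
The 2 values of 2.4 occupy positions 6–7 → average rank (6+7)/2 = 6.5.
The 2 values of 1.7 occupy positions 9–10 → average rank (9+10)/2 = 9.5.
The 2 values of 1.6 occupy positions 11–12 → average rank (11+12)/2 = 11.5.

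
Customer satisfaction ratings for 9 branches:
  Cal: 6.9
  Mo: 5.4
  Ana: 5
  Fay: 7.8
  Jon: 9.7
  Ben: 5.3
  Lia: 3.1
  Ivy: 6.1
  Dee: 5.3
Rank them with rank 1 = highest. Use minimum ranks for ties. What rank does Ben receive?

Sorted (descending): 9.7, 7.8, 6.9, 6.1, 5.4, 5.3, 5.3, 5, 3.1
The 2 values of 5.3 occupy positions 6–7 → each gets rank 6.
Ben has value 5.3 → rank 6.

6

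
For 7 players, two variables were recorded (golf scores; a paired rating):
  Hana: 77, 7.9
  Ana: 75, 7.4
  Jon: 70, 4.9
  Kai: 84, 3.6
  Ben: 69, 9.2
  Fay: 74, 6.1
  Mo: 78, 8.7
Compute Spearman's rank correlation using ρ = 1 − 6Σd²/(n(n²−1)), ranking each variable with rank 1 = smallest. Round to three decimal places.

Ranks of variable 1: 5, 4, 2, 7, 1, 3, 6
Ranks of variable 2: 5, 4, 2, 1, 7, 3, 6
d = r₁ − r₂: 0, 0, 0, 6, -6, 0, 0
d²: 0, 0, 0, 36, 36, 0, 0; Σd² = 72
ρ = 1 − 6·72/(7·48) = 1 − 432/336 = -0.286

-0.286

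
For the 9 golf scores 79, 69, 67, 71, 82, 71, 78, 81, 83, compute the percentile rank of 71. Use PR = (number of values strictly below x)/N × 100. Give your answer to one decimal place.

N = 9.
Strictly below 71: 2. Equal to 71: 2.
PR = 2/9 × 100 = 22.2

22.2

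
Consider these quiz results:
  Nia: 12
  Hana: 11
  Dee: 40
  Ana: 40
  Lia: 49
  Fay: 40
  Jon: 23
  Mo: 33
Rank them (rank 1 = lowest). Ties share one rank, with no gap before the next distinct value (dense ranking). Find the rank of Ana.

5

Sorted (ascending): 11, 12, 23, 33, 40, 40, 40, 49
The 3 values of 40 share dense rank 5.
Remaining distinct values take the next consecutive integers.
Ana has value 40 → rank 5.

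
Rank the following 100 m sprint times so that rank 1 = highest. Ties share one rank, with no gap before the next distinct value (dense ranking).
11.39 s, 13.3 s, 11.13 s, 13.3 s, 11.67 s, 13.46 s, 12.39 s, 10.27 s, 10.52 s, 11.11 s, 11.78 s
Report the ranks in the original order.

6, 2, 7, 2, 5, 1, 3, 10, 9, 8, 4

Sorted (descending): 13.46, 13.3, 13.3, 12.39, 11.78, 11.67, 11.39, 11.13, 11.11, 10.52, 10.27
The 2 values of 13.3 share dense rank 2.
Remaining distinct values take the next consecutive integers.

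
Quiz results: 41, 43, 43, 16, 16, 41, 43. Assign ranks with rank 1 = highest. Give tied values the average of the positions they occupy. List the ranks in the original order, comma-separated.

Sorted (descending): 43, 43, 43, 41, 41, 16, 16
The 3 values of 43 occupy positions 1–3 → average rank 2.
The 2 values of 41 occupy positions 4–5 → average rank (4+5)/2 = 4.5.
The 2 values of 16 occupy positions 6–7 → average rank (6+7)/2 = 6.5.

4.5, 2, 2, 6.5, 6.5, 4.5, 2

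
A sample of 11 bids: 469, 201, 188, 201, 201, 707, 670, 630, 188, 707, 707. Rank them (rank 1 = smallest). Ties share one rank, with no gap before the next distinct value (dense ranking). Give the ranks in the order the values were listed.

Sorted (ascending): 188, 188, 201, 201, 201, 469, 630, 670, 707, 707, 707
The 2 values of 188 share dense rank 1.
The 3 values of 201 share dense rank 2.
The 3 values of 707 share dense rank 6.
Remaining distinct values take the next consecutive integers.

3, 2, 1, 2, 2, 6, 5, 4, 1, 6, 6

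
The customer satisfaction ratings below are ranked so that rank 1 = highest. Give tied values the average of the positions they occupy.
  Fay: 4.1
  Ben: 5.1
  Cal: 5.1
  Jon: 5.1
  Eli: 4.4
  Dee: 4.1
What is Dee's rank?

5.5

Sorted (descending): 5.1, 5.1, 5.1, 4.4, 4.1, 4.1
The 3 values of 5.1 occupy positions 1–3 → average rank 2.
The 2 values of 4.1 occupy positions 5–6 → average rank (5+6)/2 = 5.5.
Dee has value 4.1 → rank 5.5.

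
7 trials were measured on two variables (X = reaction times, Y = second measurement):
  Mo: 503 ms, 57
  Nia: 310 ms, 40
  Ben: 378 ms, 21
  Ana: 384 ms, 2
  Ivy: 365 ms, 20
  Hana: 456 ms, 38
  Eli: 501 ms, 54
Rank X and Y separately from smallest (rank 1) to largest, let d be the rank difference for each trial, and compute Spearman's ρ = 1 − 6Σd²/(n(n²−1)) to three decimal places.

0.536

Ranks of variable 1: 7, 1, 3, 4, 2, 5, 6
Ranks of variable 2: 7, 5, 3, 1, 2, 4, 6
d = r₁ − r₂: 0, -4, 0, 3, 0, 1, 0
d²: 0, 16, 0, 9, 0, 1, 0; Σd² = 26
ρ = 1 − 6·26/(7·48) = 1 − 156/336 = 0.536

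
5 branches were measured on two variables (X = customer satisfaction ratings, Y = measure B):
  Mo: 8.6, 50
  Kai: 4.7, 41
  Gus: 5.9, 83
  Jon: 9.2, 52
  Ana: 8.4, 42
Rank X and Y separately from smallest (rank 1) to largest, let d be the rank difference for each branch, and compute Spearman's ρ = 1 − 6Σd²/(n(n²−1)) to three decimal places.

0.400

Ranks of variable 1: 4, 1, 2, 5, 3
Ranks of variable 2: 3, 1, 5, 4, 2
d = r₁ − r₂: 1, 0, -3, 1, 1
d²: 1, 0, 9, 1, 1; Σd² = 12
ρ = 1 − 6·12/(5·24) = 1 − 72/120 = 0.400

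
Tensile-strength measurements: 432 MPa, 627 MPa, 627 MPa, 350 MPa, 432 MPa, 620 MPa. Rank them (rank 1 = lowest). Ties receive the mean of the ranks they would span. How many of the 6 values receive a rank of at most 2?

1

Sorted (ascending): 350, 432, 432, 620, 627, 627
The 2 values of 432 occupy positions 2–3 → average rank (2+3)/2 = 2.5.
The 2 values of 627 occupy positions 5–6 → average rank (5+6)/2 = 5.5.
Ranks ≤ 2: {1} → 1 value.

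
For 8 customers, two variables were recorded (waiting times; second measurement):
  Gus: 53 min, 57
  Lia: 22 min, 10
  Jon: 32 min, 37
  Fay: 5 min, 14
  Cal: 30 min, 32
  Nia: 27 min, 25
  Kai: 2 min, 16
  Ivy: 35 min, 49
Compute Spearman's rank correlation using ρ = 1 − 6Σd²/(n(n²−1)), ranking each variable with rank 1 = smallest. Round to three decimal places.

Ranks of variable 1: 8, 3, 6, 2, 5, 4, 1, 7
Ranks of variable 2: 8, 1, 6, 2, 5, 4, 3, 7
d = r₁ − r₂: 0, 2, 0, 0, 0, 0, -2, 0
d²: 0, 4, 0, 0, 0, 0, 4, 0; Σd² = 8
ρ = 1 − 6·8/(8·63) = 1 − 48/504 = 0.905

0.905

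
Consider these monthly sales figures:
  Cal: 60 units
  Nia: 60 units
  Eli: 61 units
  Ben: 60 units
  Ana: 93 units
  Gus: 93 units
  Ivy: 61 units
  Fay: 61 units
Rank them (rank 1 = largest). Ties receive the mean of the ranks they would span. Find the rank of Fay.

4

Sorted (descending): 93, 93, 61, 61, 61, 60, 60, 60
The 2 values of 93 occupy positions 1–2 → average rank (1+2)/2 = 1.5.
The 3 values of 61 occupy positions 3–5 → average rank 4.
The 3 values of 60 occupy positions 6–8 → average rank 7.
Fay has value 61 units → rank 4.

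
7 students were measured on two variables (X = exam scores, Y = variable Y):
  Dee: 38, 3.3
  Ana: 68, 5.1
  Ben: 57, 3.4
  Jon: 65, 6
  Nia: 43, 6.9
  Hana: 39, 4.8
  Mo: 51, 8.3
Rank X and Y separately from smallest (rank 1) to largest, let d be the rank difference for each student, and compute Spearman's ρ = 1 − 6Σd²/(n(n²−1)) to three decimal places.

Ranks of variable 1: 1, 7, 5, 6, 3, 2, 4
Ranks of variable 2: 1, 4, 2, 5, 6, 3, 7
d = r₁ − r₂: 0, 3, 3, 1, -3, -1, -3
d²: 0, 9, 9, 1, 9, 1, 9; Σd² = 38
ρ = 1 − 6·38/(7·48) = 1 − 228/336 = 0.321

0.321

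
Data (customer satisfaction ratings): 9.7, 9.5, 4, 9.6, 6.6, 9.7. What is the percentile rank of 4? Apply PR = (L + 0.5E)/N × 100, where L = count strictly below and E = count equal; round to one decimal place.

8.3

N = 6.
Strictly below 4: 0. Equal to 4: 1.
PR = (0 + 0.5·1)/6 × 100 = 8.3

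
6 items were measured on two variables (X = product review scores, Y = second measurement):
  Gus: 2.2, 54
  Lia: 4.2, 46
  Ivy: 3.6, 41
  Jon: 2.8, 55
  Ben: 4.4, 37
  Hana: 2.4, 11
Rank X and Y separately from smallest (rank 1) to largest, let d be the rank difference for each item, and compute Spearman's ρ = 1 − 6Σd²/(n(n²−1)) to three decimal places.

-0.257

Ranks of variable 1: 1, 5, 4, 3, 6, 2
Ranks of variable 2: 5, 4, 3, 6, 2, 1
d = r₁ − r₂: -4, 1, 1, -3, 4, 1
d²: 16, 1, 1, 9, 16, 1; Σd² = 44
ρ = 1 − 6·44/(6·35) = 1 − 264/210 = -0.257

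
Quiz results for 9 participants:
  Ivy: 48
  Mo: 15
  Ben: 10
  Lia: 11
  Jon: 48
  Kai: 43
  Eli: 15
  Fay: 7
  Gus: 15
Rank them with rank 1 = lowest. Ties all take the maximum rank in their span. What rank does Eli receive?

6

Sorted (ascending): 7, 10, 11, 15, 15, 15, 43, 48, 48
The 3 values of 15 occupy positions 4–6 → each gets rank 6.
The 2 values of 48 occupy positions 8–9 → each gets rank 9.
Eli has value 15 → rank 6.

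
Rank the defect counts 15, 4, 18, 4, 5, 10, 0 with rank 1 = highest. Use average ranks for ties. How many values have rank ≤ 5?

4

Sorted (descending): 18, 15, 10, 5, 4, 4, 0
The 2 values of 4 occupy positions 5–6 → average rank (5+6)/2 = 5.5.
Ranks ≤ 5: {1, 2, 3, 4} → 4 values.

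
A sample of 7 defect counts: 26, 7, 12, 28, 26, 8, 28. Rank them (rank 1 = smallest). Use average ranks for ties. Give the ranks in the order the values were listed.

4.5, 1, 3, 6.5, 4.5, 2, 6.5

Sorted (ascending): 7, 8, 12, 26, 26, 28, 28
The 2 values of 26 occupy positions 4–5 → average rank (4+5)/2 = 4.5.
The 2 values of 28 occupy positions 6–7 → average rank (6+7)/2 = 6.5.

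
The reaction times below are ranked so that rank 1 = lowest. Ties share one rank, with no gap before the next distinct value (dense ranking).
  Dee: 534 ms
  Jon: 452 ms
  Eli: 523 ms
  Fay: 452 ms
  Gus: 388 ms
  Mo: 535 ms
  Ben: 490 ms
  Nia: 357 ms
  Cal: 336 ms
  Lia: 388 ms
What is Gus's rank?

3

Sorted (ascending): 336, 357, 388, 388, 452, 452, 490, 523, 534, 535
The 2 values of 388 share dense rank 3.
The 2 values of 452 share dense rank 4.
Remaining distinct values take the next consecutive integers.
Gus has value 388 ms → rank 3.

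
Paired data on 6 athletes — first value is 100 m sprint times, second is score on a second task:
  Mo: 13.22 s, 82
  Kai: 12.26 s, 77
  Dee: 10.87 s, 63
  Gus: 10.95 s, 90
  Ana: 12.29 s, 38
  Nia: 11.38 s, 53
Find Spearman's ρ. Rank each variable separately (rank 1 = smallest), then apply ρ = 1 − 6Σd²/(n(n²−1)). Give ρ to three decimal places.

-0.086

Ranks of variable 1: 6, 4, 1, 2, 5, 3
Ranks of variable 2: 5, 4, 3, 6, 1, 2
d = r₁ − r₂: 1, 0, -2, -4, 4, 1
d²: 1, 0, 4, 16, 16, 1; Σd² = 38
ρ = 1 − 6·38/(6·35) = 1 − 228/210 = -0.086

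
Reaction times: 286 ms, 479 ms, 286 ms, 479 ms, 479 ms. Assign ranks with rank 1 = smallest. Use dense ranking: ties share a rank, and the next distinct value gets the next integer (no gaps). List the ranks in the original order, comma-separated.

Sorted (ascending): 286, 286, 479, 479, 479
The 2 values of 286 share dense rank 1.
The 3 values of 479 share dense rank 2.

1, 2, 1, 2, 2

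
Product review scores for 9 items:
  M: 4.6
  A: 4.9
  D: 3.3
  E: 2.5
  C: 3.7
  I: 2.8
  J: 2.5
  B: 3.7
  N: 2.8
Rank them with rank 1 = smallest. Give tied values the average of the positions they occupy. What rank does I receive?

3.5

Sorted (ascending): 2.5, 2.5, 2.8, 2.8, 3.3, 3.7, 3.7, 4.6, 4.9
The 2 values of 2.5 occupy positions 1–2 → average rank (1+2)/2 = 1.5.
The 2 values of 2.8 occupy positions 3–4 → average rank (3+4)/2 = 3.5.
The 2 values of 3.7 occupy positions 6–7 → average rank (6+7)/2 = 6.5.
I has value 2.8 → rank 3.5.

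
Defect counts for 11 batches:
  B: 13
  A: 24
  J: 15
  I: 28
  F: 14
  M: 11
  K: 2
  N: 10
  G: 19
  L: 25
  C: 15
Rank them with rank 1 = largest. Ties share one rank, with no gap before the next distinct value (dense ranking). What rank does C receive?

5

Sorted (descending): 28, 25, 24, 19, 15, 15, 14, 13, 11, 10, 2
The 2 values of 15 share dense rank 5.
Remaining distinct values take the next consecutive integers.
C has value 15 → rank 5.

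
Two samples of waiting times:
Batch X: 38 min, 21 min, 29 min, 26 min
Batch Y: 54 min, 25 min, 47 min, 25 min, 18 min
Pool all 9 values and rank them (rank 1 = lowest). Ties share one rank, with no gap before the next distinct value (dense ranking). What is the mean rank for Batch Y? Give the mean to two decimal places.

Sorted (ascending): 18, 21, 25, 25, 26, 29, 38, 47, 54
The 2 values of 25 share dense rank 3.
Remaining distinct values take the next consecutive integers.
Batch Y values → pooled ranks: 54→8, 25→3, 47→7, 25→3, 18→1
Mean rank = (8 + 3 + 7 + 3 + 1) / 5 = 4.40

4.40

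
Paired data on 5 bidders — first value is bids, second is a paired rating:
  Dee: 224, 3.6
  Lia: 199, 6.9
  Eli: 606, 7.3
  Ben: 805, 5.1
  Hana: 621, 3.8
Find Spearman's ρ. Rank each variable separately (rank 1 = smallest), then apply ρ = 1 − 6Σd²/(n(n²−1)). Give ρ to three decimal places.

-0.100

Ranks of variable 1: 2, 1, 3, 5, 4
Ranks of variable 2: 1, 4, 5, 3, 2
d = r₁ − r₂: 1, -3, -2, 2, 2
d²: 1, 9, 4, 4, 4; Σd² = 22
ρ = 1 − 6·22/(5·24) = 1 − 132/120 = -0.100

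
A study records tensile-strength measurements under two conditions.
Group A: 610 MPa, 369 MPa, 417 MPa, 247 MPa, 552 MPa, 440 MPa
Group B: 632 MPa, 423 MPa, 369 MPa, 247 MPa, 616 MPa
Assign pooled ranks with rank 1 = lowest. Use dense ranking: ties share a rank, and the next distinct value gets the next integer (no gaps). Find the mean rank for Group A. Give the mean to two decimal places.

4.00

Sorted (ascending): 247, 247, 369, 369, 417, 423, 440, 552, 610, 616, 632
The 2 values of 247 share dense rank 1.
The 2 values of 369 share dense rank 2.
Remaining distinct values take the next consecutive integers.
Group A values → pooled ranks: 610→7, 369→2, 417→3, 247→1, 552→6, 440→5
Mean rank = (7 + 2 + 3 + 1 + 6 + 5) / 6 = 4.00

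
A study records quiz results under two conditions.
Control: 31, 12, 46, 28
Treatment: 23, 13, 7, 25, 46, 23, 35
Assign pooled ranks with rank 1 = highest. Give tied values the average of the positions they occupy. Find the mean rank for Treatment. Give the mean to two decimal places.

Sorted (descending): 46, 46, 35, 31, 28, 25, 23, 23, 13, 12, 7
The 2 values of 46 occupy positions 1–2 → average rank (1+2)/2 = 1.5.
The 2 values of 23 occupy positions 7–8 → average rank (7+8)/2 = 7.5.
Treatment values → pooled ranks: 23→7.5, 13→9, 7→11, 25→6, 46→1.5, 23→7.5, 35→3
Mean rank = (7.5 + 9 + 11 + 6 + 1.5 + 7.5 + 3) / 7 = 6.50

6.50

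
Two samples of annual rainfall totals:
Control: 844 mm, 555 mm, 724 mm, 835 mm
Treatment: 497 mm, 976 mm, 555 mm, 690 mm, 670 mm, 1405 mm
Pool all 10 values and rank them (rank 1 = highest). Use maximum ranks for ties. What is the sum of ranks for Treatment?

35

Sorted (descending): 1405, 976, 844, 835, 724, 690, 670, 555, 555, 497
The 2 values of 555 occupy positions 8–9 → each gets rank 9.
Treatment values → pooled ranks: 497→10, 976→2, 555→9, 690→6, 670→7, 1405→1
Rank sum = 10 + 2 + 9 + 6 + 7 + 1 = 35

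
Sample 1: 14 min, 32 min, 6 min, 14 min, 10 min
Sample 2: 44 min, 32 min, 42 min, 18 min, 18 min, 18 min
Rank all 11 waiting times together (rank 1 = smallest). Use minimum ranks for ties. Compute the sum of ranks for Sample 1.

Sorted (ascending): 6, 10, 14, 14, 18, 18, 18, 32, 32, 42, 44
The 2 values of 14 occupy positions 3–4 → each gets rank 3.
The 3 values of 18 occupy positions 5–7 → each gets rank 5.
The 2 values of 32 occupy positions 8–9 → each gets rank 8.
Sample 1 values → pooled ranks: 14→3, 32→8, 6→1, 14→3, 10→2
Rank sum = 3 + 8 + 1 + 3 + 2 = 17

17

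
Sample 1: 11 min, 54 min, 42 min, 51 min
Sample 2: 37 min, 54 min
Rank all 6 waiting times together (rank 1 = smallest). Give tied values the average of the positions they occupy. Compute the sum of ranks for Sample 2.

7.5

Sorted (ascending): 11, 37, 42, 51, 54, 54
The 2 values of 54 occupy positions 5–6 → average rank (5+6)/2 = 5.5.
Sample 2 values → pooled ranks: 37→2, 54→5.5
Rank sum = 2 + 5.5 = 7.5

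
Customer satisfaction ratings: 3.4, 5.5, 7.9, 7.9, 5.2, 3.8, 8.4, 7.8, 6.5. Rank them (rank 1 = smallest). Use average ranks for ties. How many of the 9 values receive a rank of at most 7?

6

Sorted (ascending): 3.4, 3.8, 5.2, 5.5, 6.5, 7.8, 7.9, 7.9, 8.4
The 2 values of 7.9 occupy positions 7–8 → average rank (7+8)/2 = 7.5.
Ranks ≤ 7: {1, 2, 3, 4, 5, 6} → 6 values.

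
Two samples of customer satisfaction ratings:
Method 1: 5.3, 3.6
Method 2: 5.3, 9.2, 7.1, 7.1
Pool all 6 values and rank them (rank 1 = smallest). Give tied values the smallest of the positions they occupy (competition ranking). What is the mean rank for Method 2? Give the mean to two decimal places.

Sorted (ascending): 3.6, 5.3, 5.3, 7.1, 7.1, 9.2
The 2 values of 5.3 occupy positions 2–3 → each gets rank 2.
The 2 values of 7.1 occupy positions 4–5 → each gets rank 4.
Method 2 values → pooled ranks: 5.3→2, 9.2→6, 7.1→4, 7.1→4
Mean rank = (2 + 6 + 4 + 4) / 4 = 4.00

4.00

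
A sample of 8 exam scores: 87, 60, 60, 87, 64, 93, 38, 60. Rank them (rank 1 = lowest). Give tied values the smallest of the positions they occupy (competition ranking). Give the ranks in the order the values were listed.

6, 2, 2, 6, 5, 8, 1, 2

Sorted (ascending): 38, 60, 60, 60, 64, 87, 87, 93
The 3 values of 60 occupy positions 2–4 → each gets rank 2.
The 2 values of 87 occupy positions 6–7 → each gets rank 6.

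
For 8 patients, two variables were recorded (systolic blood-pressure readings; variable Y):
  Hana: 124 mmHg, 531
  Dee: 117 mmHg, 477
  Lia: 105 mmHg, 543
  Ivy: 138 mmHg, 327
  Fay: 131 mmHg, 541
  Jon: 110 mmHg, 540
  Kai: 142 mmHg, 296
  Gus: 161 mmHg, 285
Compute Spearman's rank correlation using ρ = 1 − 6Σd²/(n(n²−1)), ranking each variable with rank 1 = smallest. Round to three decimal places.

-0.833

Ranks of variable 1: 4, 3, 1, 6, 5, 2, 7, 8
Ranks of variable 2: 5, 4, 8, 3, 7, 6, 2, 1
d = r₁ − r₂: -1, -1, -7, 3, -2, -4, 5, 7
d²: 1, 1, 49, 9, 4, 16, 25, 49; Σd² = 154
ρ = 1 − 6·154/(8·63) = 1 − 924/504 = -0.833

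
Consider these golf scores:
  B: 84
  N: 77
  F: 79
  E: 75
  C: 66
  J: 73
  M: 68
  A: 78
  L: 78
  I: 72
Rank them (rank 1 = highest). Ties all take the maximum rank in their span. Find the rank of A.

4

Sorted (descending): 84, 79, 78, 78, 77, 75, 73, 72, 68, 66
The 2 values of 78 occupy positions 3–4 → each gets rank 4.
A has value 78 → rank 4.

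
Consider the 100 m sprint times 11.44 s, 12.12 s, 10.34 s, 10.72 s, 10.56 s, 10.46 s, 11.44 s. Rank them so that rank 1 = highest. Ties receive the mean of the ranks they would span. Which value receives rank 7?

Sorted (descending): 12.12, 11.44, 11.44, 10.72, 10.56, 10.46, 10.34
The 2 values of 11.44 occupy positions 2–3 → average rank (2+3)/2 = 2.5.
Rank 7 → value 10.34.

10.34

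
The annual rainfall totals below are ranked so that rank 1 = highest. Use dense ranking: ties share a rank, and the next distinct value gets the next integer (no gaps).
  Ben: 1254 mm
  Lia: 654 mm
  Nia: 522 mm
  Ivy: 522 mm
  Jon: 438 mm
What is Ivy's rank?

Sorted (descending): 1254, 654, 522, 522, 438
The 2 values of 522 share dense rank 3.
Remaining distinct values take the next consecutive integers.
Ivy has value 522 mm → rank 3.

3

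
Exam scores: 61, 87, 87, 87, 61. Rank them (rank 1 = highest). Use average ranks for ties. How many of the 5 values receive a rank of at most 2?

3

Sorted (descending): 87, 87, 87, 61, 61
The 3 values of 87 occupy positions 1–3 → average rank 2.
The 2 values of 61 occupy positions 4–5 → average rank (4+5)/2 = 4.5.
Ranks ≤ 2: {2, 2, 2} → 3 values.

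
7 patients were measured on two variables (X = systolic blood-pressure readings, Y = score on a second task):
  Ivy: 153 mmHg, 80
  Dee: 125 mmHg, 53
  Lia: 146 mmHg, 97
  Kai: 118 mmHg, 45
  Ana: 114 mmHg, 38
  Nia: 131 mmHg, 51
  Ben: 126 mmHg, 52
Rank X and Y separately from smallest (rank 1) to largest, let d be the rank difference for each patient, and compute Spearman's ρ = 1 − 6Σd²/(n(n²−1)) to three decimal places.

0.821

Ranks of variable 1: 7, 3, 6, 2, 1, 5, 4
Ranks of variable 2: 6, 5, 7, 2, 1, 3, 4
d = r₁ − r₂: 1, -2, -1, 0, 0, 2, 0
d²: 1, 4, 1, 0, 0, 4, 0; Σd² = 10
ρ = 1 − 6·10/(7·48) = 1 − 60/336 = 0.821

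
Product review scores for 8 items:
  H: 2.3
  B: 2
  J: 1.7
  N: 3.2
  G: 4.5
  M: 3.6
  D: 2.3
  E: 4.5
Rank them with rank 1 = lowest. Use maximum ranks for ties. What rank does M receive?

6

Sorted (ascending): 1.7, 2, 2.3, 2.3, 3.2, 3.6, 4.5, 4.5
The 2 values of 2.3 occupy positions 3–4 → each gets rank 4.
The 2 values of 4.5 occupy positions 7–8 → each gets rank 8.
M has value 3.6 → rank 6.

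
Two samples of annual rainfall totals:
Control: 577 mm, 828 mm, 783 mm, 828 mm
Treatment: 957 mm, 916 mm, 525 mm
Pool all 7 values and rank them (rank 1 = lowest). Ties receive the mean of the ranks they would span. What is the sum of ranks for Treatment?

Sorted (ascending): 525, 577, 783, 828, 828, 916, 957
The 2 values of 828 occupy positions 4–5 → average rank (4+5)/2 = 4.5.
Treatment values → pooled ranks: 957→7, 916→6, 525→1
Rank sum = 7 + 6 + 1 = 14

14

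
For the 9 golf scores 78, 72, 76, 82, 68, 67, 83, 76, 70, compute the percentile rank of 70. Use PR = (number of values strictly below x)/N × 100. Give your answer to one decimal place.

N = 9.
Strictly below 70: 2. Equal to 70: 1.
PR = 2/9 × 100 = 22.2

22.2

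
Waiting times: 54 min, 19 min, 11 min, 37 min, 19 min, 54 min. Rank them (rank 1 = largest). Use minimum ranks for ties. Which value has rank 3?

37

Sorted (descending): 54, 54, 37, 19, 19, 11
The 2 values of 54 occupy positions 1–2 → each gets rank 1.
The 2 values of 19 occupy positions 4–5 → each gets rank 4.
Rank 3 → value 37.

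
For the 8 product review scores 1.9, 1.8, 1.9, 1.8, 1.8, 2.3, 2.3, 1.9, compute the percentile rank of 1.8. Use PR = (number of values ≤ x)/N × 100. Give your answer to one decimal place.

N = 8.
Strictly below 1.8: 0. Equal to 1.8: 3.
PR = 3/8 × 100 = 37.5

37.5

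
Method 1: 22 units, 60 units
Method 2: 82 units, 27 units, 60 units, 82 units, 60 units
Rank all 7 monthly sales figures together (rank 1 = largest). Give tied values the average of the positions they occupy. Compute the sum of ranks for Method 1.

Sorted (descending): 82, 82, 60, 60, 60, 27, 22
The 2 values of 82 occupy positions 1–2 → average rank (1+2)/2 = 1.5.
The 3 values of 60 occupy positions 3–5 → average rank 4.
Method 1 values → pooled ranks: 22→7, 60→4
Rank sum = 7 + 4 = 11

11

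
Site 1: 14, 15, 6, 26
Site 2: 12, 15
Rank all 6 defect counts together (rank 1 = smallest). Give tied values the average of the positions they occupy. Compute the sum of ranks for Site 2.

6.5

Sorted (ascending): 6, 12, 14, 15, 15, 26
The 2 values of 15 occupy positions 4–5 → average rank (4+5)/2 = 4.5.
Site 2 values → pooled ranks: 12→2, 15→4.5
Rank sum = 2 + 4.5 = 6.5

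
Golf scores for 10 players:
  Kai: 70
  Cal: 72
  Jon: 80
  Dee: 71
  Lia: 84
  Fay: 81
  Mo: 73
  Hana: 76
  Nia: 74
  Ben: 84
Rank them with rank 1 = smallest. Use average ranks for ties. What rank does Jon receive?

Sorted (ascending): 70, 71, 72, 73, 74, 76, 80, 81, 84, 84
The 2 values of 84 occupy positions 9–10 → average rank (9+10)/2 = 9.5.
Jon has value 80 → rank 7.

7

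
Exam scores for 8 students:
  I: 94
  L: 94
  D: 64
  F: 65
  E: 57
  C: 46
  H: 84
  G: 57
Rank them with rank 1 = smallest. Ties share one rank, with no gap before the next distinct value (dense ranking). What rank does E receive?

2

Sorted (ascending): 46, 57, 57, 64, 65, 84, 94, 94
The 2 values of 57 share dense rank 2.
The 2 values of 94 share dense rank 6.
Remaining distinct values take the next consecutive integers.
E has value 57 → rank 2.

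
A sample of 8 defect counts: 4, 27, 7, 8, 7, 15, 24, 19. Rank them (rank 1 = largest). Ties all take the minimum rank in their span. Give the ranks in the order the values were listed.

Sorted (descending): 27, 24, 19, 15, 8, 7, 7, 4
The 2 values of 7 occupy positions 6–7 → each gets rank 6.

8, 1, 6, 5, 6, 4, 2, 3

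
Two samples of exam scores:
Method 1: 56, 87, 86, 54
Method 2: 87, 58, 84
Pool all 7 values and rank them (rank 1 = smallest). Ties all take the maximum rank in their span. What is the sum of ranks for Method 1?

Sorted (ascending): 54, 56, 58, 84, 86, 87, 87
The 2 values of 87 occupy positions 6–7 → each gets rank 7.
Method 1 values → pooled ranks: 56→2, 87→7, 86→5, 54→1
Rank sum = 2 + 7 + 5 + 1 = 15

15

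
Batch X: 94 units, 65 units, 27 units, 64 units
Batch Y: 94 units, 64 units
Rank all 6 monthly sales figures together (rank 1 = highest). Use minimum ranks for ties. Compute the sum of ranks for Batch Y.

Sorted (descending): 94, 94, 65, 64, 64, 27
The 2 values of 94 occupy positions 1–2 → each gets rank 1.
The 2 values of 64 occupy positions 4–5 → each gets rank 4.
Batch Y values → pooled ranks: 94→1, 64→4
Rank sum = 1 + 4 = 5

5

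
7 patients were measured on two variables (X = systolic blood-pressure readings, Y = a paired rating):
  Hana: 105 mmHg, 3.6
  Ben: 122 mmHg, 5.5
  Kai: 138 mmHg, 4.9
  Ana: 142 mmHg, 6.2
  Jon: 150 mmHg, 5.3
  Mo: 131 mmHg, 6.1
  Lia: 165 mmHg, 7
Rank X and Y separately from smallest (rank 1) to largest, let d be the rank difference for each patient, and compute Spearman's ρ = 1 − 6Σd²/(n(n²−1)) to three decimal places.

Ranks of variable 1: 1, 2, 4, 5, 6, 3, 7
Ranks of variable 2: 1, 4, 2, 6, 3, 5, 7
d = r₁ − r₂: 0, -2, 2, -1, 3, -2, 0
d²: 0, 4, 4, 1, 9, 4, 0; Σd² = 22
ρ = 1 − 6·22/(7·48) = 1 − 132/336 = 0.607

0.607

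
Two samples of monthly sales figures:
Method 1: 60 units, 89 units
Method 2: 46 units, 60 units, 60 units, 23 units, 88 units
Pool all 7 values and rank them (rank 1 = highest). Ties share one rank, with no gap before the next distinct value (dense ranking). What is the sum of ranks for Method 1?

Sorted (descending): 89, 88, 60, 60, 60, 46, 23
The 3 values of 60 share dense rank 3.
Remaining distinct values take the next consecutive integers.
Method 1 values → pooled ranks: 60→3, 89→1
Rank sum = 3 + 1 = 4

4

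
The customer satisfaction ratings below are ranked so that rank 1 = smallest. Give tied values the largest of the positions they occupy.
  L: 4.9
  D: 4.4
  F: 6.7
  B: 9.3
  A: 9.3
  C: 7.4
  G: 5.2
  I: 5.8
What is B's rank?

Sorted (ascending): 4.4, 4.9, 5.2, 5.8, 6.7, 7.4, 9.3, 9.3
The 2 values of 9.3 occupy positions 7–8 → each gets rank 8.
B has value 9.3 → rank 8.

8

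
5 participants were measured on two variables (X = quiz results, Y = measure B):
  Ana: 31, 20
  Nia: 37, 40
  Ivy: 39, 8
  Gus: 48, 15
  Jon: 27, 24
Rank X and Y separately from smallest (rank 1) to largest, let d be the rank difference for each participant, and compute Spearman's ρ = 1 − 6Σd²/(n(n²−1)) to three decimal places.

Ranks of variable 1: 2, 3, 4, 5, 1
Ranks of variable 2: 3, 5, 1, 2, 4
d = r₁ − r₂: -1, -2, 3, 3, -3
d²: 1, 4, 9, 9, 9; Σd² = 32
ρ = 1 − 6·32/(5·24) = 1 − 192/120 = -0.600

-0.600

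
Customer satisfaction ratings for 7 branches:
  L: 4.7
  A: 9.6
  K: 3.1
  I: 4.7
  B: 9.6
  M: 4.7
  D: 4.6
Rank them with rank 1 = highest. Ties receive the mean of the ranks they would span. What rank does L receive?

Sorted (descending): 9.6, 9.6, 4.7, 4.7, 4.7, 4.6, 3.1
The 2 values of 9.6 occupy positions 1–2 → average rank (1+2)/2 = 1.5.
The 3 values of 4.7 occupy positions 3–5 → average rank 4.
L has value 4.7 → rank 4.

4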